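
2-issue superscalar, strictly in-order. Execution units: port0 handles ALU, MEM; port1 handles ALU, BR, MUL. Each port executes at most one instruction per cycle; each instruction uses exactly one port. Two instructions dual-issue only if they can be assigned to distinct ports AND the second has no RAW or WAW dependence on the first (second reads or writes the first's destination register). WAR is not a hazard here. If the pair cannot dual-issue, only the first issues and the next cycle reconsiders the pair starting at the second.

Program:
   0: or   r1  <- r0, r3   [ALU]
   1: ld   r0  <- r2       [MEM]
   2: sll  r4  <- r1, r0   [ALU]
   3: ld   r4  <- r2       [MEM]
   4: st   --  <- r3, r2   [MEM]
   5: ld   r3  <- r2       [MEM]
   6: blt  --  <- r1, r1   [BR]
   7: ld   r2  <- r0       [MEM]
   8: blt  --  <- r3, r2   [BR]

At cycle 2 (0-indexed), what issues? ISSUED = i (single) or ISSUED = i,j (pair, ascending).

ISSUED = 3

[0] i0,i1  or+ld  -- 2-wide
[1] i2  sll  -- WAW r4
[2] i3  ld  -- no-port MEM/MEM
[3] i4  st  -- no-port MEM/MEM
[4] i5,i6  ld+blt  -- 2-wide
[5] i7  ld  -- RAW r2
[6] i8  blt  -- tail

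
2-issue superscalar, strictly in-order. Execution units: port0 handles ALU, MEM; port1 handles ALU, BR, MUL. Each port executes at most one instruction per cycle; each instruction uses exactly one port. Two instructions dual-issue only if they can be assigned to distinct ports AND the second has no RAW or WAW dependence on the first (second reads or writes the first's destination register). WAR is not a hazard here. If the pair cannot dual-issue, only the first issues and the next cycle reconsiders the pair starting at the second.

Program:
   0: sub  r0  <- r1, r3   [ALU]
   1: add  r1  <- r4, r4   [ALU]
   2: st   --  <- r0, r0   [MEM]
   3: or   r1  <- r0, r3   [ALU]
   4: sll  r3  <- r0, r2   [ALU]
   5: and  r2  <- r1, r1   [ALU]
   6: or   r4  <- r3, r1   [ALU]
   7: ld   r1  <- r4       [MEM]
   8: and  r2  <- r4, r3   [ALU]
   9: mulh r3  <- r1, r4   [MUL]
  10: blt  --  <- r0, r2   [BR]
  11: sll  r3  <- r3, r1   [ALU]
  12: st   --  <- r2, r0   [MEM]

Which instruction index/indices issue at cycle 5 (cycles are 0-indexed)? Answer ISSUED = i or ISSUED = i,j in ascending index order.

ISSUED = 9

0. sub+add @i0+i1  | pair
1. st+or @i2+i3  | pair
2. sll+and @i4+i5  | pair
3. or @i6  | RAW r4
4. ld+and @i7+i8  | pair
5. mulh @i9  | no-port MUL/BR
6. blt+sll @i10+i11  | pair
7. st @i12  | tail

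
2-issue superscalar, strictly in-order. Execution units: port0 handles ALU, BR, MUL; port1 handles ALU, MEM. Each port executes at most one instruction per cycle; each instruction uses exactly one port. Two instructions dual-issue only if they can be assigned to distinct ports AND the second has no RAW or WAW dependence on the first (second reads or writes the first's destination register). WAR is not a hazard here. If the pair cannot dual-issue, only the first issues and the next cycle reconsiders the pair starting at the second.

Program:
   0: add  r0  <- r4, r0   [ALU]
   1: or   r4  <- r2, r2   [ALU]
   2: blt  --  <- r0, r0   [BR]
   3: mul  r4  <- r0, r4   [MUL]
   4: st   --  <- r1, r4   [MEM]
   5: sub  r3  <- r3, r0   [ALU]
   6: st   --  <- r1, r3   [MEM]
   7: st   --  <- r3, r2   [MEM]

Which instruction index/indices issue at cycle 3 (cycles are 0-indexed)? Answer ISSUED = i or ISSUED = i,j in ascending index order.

ISSUED = 4,5

0. add;or @i0+i1  | 2-wide
1. blt @i2  | no-port BR/MUL
2. mul @i3  | RAW r4
3. st;sub @i4+i5  | 2-wide
4. st @i6  | no-port MEM/MEM
5. st @i7  | tail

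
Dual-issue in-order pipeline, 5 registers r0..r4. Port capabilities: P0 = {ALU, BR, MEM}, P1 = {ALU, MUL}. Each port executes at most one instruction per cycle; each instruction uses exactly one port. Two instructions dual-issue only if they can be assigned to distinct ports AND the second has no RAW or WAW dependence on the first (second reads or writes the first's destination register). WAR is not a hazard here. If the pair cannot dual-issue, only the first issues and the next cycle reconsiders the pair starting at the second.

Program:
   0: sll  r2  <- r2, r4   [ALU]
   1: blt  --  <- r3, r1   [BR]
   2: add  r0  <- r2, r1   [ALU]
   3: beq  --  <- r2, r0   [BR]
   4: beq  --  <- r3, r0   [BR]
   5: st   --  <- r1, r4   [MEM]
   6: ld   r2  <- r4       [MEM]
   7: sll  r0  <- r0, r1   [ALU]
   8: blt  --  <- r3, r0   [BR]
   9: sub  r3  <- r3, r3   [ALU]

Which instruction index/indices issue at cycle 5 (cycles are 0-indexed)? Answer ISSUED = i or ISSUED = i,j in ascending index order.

0. sll.ALU/blt.BR @i0/i1  | pair
1. add.ALU @i2  | RAW r0
2. beq.BR @i3  | no-port BR/BR
3. beq.BR @i4  | no-port BR/MEM
4. st.MEM @i5  | no-port MEM/MEM
5. ld.MEM/sll.ALU @i6/i7  | pair
6. blt.BR/sub.ALU @i8/i9  | pair

ISSUED = 6,7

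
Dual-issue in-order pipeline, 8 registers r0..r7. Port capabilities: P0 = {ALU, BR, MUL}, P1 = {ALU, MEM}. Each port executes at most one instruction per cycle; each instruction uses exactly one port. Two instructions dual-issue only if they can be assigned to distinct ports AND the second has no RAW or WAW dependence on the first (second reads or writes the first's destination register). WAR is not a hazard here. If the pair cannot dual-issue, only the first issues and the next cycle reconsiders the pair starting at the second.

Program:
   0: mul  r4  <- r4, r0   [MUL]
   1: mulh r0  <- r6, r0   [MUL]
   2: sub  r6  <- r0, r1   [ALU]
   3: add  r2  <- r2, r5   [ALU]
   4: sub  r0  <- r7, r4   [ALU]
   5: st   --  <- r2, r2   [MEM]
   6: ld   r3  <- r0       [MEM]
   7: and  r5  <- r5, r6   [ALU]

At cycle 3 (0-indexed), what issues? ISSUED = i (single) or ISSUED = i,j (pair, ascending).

c0: i0 mul.MUL  no-port MUL/MUL
c1: i1 mulh.MUL  RAW r0
c2: i2&i3 sub.ALU+add.ALU  dual
c3: i4&i5 sub.ALU+st.MEM  dual
c4: i6&i7 ld.MEM+and.ALU  dual

ISSUED = 4,5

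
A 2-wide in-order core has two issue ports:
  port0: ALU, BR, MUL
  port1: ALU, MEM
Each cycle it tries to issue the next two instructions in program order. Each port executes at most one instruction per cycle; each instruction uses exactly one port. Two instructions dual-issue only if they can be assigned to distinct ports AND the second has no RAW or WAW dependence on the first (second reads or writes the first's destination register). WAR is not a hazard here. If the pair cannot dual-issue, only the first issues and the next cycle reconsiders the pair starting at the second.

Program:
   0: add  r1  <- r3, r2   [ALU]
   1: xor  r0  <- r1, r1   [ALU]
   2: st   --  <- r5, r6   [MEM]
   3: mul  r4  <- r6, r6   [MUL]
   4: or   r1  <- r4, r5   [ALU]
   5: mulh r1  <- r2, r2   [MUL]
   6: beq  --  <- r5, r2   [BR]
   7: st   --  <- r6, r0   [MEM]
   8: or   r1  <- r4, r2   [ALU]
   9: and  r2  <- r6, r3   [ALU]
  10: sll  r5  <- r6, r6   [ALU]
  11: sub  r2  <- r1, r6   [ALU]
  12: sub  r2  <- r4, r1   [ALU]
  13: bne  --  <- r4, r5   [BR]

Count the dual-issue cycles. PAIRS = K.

0. add.ALU @i0  | RAW r1
1. xor.ALU+st.MEM @i1/i2  | 2-wide
2. mul.MUL @i3  | RAW r4
3. or.ALU @i4  | WAW r1
4. mulh.MUL @i5  | no-port MUL/BR
5. beq.BR+st.MEM @i6/i7  | 2-wide
6. or.ALU+and.ALU @i8/i9  | 2-wide
7. sll.ALU+sub.ALU @i10/i11  | 2-wide
8. sub.ALU+bne.BR @i12/i13  | 2-wide

PAIRS = 5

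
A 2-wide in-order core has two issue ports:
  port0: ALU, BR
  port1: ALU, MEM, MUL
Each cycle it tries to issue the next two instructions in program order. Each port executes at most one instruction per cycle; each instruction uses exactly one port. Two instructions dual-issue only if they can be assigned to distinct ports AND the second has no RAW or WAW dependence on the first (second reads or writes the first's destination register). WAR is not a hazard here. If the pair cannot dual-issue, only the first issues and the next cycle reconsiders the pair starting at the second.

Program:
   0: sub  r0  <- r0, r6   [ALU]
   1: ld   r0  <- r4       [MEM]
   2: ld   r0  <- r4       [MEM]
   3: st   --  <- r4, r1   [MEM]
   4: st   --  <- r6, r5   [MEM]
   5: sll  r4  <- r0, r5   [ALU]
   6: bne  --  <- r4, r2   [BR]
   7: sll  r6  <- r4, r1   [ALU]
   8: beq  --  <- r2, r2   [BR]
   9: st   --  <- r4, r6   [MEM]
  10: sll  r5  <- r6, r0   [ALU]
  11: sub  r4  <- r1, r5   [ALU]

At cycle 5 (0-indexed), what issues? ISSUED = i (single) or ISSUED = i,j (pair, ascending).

c0: i0 sub.ALU  WAW r0
c1: i1 ld.MEM  no-port MEM/MEM
c2: i2 ld.MEM  no-port MEM/MEM
c3: i3 st.MEM  no-port MEM/MEM
c4: i4/i5 st.MEM/sll.ALU  pair
c5: i6/i7 bne.BR/sll.ALU  pair
c6: i8/i9 beq.BR/st.MEM  pair
c7: i10 sll.ALU  RAW r5
c8: i11 sub.ALU  tail

ISSUED = 6,7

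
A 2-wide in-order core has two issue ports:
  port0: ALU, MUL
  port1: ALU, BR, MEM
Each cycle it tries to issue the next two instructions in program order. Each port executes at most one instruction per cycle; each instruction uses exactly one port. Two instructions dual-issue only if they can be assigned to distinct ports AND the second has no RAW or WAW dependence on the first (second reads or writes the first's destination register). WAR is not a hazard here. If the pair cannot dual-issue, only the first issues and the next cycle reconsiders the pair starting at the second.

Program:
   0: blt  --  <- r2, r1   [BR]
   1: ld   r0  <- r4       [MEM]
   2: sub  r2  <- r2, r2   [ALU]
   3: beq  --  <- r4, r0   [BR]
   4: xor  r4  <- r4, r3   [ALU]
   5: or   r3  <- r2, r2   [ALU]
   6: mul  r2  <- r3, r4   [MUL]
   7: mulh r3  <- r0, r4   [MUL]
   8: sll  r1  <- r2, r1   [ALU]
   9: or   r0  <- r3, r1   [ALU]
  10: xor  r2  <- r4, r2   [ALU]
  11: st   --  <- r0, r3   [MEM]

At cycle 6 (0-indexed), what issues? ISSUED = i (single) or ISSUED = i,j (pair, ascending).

ISSUED = 9,10

c0: i0 blt  no-port BR/MEM
c1: i1/i2 ld;sub  pair
c2: i3/i4 beq;xor  pair
c3: i5 or  RAW r3
c4: i6 mul  no-port MUL/MUL
c5: i7/i8 mulh;sll  pair
c6: i9/i10 or;xor  pair
c7: i11 st  tail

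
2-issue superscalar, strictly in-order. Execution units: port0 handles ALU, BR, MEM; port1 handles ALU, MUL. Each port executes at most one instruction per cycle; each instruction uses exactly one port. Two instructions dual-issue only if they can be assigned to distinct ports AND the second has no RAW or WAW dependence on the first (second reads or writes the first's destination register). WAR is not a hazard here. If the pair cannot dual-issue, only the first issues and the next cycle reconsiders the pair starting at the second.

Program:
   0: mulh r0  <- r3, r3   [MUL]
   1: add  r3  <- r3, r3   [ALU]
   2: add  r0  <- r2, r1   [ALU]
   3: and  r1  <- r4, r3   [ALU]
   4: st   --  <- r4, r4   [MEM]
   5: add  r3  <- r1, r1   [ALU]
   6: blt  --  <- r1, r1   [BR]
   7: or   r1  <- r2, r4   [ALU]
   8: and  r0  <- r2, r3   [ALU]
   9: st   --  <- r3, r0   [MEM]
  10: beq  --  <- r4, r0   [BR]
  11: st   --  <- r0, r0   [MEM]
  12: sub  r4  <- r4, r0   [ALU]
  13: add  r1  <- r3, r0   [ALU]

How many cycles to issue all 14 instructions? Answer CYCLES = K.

CYCLES = 9

t=0 i0,i1:mulh.MUL/add.ALU ; pair
t=1 i2,i3:add.ALU/and.ALU ; pair
t=2 i4,i5:st.MEM/add.ALU ; pair
t=3 i6,i7:blt.BR/or.ALU ; pair
t=4 i8:and.ALU ; RAW r0
t=5 i9:st.MEM ; no-port MEM/BR
t=6 i10:beq.BR ; no-port BR/MEM
t=7 i11,i12:st.MEM/sub.ALU ; pair
t=8 i13:add.ALU ; tail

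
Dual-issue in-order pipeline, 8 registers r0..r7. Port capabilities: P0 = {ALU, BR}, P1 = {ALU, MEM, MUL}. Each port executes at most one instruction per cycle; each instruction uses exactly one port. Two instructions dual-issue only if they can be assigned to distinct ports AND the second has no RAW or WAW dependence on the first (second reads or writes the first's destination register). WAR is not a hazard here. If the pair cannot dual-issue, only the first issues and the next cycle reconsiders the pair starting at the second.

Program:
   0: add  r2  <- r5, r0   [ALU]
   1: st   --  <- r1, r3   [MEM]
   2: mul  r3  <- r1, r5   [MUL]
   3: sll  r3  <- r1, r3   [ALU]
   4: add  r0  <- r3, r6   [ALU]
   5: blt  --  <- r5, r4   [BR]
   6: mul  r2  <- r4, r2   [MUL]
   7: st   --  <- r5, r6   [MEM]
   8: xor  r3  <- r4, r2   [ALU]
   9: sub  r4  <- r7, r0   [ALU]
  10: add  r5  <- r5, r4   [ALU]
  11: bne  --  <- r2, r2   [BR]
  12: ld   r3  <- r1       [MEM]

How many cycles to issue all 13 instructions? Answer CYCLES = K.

t=0 i0&i1:add+st ; 2-wide
t=1 i2:mul ; RAW+WAW r3
t=2 i3:sll ; RAW r3
t=3 i4&i5:add+blt ; 2-wide
t=4 i6:mul ; no-port MUL/MEM
t=5 i7&i8:st+xor ; 2-wide
t=6 i9:sub ; RAW r4
t=7 i10&i11:add+bne ; 2-wide
t=8 i12:ld ; tail

CYCLES = 9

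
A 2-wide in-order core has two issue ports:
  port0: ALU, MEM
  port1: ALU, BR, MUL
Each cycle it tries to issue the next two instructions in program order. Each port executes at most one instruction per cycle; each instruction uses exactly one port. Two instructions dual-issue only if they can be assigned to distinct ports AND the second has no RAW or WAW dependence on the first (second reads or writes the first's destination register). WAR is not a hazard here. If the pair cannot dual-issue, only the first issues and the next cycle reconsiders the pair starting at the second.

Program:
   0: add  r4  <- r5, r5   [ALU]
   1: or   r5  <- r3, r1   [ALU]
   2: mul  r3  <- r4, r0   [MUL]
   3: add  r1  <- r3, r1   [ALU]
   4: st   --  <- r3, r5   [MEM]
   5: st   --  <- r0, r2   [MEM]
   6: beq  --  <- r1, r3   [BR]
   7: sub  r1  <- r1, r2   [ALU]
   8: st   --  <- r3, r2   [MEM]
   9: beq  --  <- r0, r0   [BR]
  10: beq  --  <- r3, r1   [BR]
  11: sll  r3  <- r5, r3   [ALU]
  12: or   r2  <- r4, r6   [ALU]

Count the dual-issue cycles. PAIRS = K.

  cy0 -> i0+i1 (add.ALU or.ALU) dual
  cy1 -> i2 (mul.MUL) RAW r3
  cy2 -> i3+i4 (add.ALU st.MEM) dual
  cy3 -> i5+i6 (st.MEM beq.BR) dual
  cy4 -> i7+i8 (sub.ALU st.MEM) dual
  cy5 -> i9 (beq.BR) no-port BR/BR
  cy6 -> i10+i11 (beq.BR sll.ALU) dual
  cy7 -> i12 (or.ALU) tail

PAIRS = 5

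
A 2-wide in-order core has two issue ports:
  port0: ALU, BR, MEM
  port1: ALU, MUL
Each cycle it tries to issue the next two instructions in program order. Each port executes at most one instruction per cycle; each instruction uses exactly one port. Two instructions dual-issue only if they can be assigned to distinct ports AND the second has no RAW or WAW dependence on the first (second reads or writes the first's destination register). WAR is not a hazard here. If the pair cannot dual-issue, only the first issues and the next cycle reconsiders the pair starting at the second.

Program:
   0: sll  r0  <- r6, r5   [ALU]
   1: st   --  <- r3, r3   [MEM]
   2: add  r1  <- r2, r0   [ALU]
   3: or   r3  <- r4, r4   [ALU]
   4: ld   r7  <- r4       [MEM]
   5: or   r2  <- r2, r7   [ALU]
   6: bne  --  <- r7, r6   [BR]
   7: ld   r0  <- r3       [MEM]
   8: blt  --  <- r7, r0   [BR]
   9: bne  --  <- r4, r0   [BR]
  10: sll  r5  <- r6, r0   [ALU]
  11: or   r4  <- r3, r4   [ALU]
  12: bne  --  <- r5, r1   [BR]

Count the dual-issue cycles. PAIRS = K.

PAIRS = 5

#0 head=0: sll;st i0+i1 dual
#1 head=2: add;or i2+i3 dual
#2 head=4: ld i4 RAW r7
#3 head=5: or;bne i5+i6 dual
#4 head=7: ld i7 no-port MEM/BR
#5 head=8: blt i8 no-port BR/BR
#6 head=9: bne;sll i9+i10 dual
#7 head=11: or;bne i11+i12 dual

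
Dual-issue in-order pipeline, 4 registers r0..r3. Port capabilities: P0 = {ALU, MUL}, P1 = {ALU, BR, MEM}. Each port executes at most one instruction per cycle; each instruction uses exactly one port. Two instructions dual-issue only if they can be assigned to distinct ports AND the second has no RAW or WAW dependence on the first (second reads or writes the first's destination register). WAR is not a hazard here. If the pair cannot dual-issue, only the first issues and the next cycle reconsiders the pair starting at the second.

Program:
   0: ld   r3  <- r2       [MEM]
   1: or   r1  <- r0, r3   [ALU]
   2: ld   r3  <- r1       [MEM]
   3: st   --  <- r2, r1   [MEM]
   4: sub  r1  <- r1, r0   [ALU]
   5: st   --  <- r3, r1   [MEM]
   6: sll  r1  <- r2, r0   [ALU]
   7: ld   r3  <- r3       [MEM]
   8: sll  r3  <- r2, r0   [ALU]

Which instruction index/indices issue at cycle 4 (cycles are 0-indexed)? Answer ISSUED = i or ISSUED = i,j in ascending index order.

  cy0 -> i0 (ld.MEM) RAW r3
  cy1 -> i1 (or.ALU) RAW r1
  cy2 -> i2 (ld.MEM) no-port MEM/MEM
  cy3 -> i3/i4 (st.MEM sub.ALU) dual
  cy4 -> i5/i6 (st.MEM sll.ALU) dual
  cy5 -> i7 (ld.MEM) WAW r3
  cy6 -> i8 (sll.ALU) tail

ISSUED = 5,6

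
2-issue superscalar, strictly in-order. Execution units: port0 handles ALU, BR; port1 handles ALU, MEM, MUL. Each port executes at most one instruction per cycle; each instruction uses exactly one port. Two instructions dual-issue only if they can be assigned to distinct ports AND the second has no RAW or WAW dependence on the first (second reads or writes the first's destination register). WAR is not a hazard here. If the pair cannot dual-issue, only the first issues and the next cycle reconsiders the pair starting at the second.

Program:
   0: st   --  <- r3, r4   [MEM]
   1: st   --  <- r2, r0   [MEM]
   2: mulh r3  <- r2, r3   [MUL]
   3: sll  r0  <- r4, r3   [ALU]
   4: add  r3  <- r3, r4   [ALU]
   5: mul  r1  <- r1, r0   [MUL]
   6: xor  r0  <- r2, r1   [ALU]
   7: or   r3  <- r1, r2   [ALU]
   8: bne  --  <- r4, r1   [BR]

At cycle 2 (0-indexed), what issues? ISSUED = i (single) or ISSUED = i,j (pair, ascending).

ISSUED = 2

[0] i0  st  -- no-port MEM/MEM
[1] i1  st  -- no-port MEM/MUL
[2] i2  mulh  -- RAW r3
[3] i3+i4  sll/add  -- 2-wide
[4] i5  mul  -- RAW r1
[5] i6+i7  xor/or  -- 2-wide
[6] i8  bne  -- tail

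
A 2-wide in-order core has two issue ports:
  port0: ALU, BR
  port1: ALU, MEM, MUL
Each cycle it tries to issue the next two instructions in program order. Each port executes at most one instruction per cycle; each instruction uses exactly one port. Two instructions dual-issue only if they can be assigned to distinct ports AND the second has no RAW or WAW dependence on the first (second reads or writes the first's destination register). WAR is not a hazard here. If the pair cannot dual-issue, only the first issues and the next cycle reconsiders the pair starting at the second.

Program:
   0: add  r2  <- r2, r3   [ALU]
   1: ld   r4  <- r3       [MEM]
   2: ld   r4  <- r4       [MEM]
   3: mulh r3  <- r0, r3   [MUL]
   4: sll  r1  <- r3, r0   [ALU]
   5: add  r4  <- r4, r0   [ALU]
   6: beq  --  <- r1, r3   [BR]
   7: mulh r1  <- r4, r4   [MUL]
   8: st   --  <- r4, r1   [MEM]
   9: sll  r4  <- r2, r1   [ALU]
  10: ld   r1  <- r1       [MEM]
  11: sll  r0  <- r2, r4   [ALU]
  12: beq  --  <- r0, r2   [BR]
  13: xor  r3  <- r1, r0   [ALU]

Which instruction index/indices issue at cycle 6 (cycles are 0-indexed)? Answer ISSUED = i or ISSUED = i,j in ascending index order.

c0: i0/i1 add/ld  dual
c1: i2 ld  no-port MEM/MUL
c2: i3 mulh  RAW r3
c3: i4/i5 sll/add  dual
c4: i6/i7 beq/mulh  dual
c5: i8/i9 st/sll  dual
c6: i10/i11 ld/sll  dual
c7: i12/i13 beq/xor  dual

ISSUED = 10,11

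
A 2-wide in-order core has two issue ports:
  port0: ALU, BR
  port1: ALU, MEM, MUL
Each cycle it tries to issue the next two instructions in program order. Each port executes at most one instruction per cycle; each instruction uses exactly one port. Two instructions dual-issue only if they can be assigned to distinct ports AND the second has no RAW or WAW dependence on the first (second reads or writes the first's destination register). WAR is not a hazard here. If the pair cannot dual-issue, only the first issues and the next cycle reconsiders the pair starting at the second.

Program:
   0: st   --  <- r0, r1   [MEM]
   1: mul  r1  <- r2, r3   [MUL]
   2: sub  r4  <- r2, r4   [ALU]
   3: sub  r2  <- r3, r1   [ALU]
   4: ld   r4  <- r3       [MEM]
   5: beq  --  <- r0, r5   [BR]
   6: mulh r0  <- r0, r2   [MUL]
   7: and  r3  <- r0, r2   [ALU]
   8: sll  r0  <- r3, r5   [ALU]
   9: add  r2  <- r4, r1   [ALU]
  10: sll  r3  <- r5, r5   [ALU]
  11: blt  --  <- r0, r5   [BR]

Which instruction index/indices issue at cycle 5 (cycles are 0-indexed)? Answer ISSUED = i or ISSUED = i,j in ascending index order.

ISSUED = 8,9

[0] i0  st  -- no-port MEM/MUL
[1] i1/i2  mul;sub  -- 2-wide
[2] i3/i4  sub;ld  -- 2-wide
[3] i5/i6  beq;mulh  -- 2-wide
[4] i7  and  -- RAW r3
[5] i8/i9  sll;add  -- 2-wide
[6] i10/i11  sll;blt  -- 2-wide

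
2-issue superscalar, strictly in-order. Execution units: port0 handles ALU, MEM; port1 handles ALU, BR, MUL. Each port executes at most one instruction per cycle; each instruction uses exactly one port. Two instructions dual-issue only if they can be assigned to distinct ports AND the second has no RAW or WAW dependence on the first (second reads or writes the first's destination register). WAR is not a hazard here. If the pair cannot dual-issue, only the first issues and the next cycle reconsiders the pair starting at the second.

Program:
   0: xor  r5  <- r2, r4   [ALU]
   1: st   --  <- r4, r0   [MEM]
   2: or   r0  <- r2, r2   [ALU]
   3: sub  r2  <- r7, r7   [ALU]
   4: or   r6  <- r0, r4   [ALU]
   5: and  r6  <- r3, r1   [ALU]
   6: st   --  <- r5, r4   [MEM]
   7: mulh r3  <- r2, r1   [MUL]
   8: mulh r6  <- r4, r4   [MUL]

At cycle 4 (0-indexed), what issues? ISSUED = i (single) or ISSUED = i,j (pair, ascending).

c0: i0+i1 xor+st  pair
c1: i2+i3 or+sub  pair
c2: i4 or  WAW r6
c3: i5+i6 and+st  pair
c4: i7 mulh  no-port MUL/MUL
c5: i8 mulh  tail

ISSUED = 7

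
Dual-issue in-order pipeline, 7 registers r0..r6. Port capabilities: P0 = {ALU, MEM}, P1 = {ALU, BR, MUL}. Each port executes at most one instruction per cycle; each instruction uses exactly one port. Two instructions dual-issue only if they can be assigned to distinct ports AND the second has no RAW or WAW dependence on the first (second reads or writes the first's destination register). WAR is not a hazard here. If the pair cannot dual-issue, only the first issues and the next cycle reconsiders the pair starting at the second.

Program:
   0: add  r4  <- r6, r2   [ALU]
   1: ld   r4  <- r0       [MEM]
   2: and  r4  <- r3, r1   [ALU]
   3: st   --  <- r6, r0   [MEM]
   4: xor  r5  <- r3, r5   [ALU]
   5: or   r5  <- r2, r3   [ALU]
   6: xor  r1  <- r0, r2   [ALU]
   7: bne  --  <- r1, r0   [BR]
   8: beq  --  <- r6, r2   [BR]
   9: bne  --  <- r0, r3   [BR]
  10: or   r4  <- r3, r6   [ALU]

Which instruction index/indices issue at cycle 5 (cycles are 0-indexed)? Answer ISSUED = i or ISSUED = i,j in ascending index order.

c0: i0 add  WAW r4
c1: i1 ld  WAW r4
c2: i2/i3 and;st  pair
c3: i4 xor  WAW r5
c4: i5/i6 or;xor  pair
c5: i7 bne  no-port BR/BR
c6: i8 beq  no-port BR/BR
c7: i9/i10 bne;or  pair

ISSUED = 7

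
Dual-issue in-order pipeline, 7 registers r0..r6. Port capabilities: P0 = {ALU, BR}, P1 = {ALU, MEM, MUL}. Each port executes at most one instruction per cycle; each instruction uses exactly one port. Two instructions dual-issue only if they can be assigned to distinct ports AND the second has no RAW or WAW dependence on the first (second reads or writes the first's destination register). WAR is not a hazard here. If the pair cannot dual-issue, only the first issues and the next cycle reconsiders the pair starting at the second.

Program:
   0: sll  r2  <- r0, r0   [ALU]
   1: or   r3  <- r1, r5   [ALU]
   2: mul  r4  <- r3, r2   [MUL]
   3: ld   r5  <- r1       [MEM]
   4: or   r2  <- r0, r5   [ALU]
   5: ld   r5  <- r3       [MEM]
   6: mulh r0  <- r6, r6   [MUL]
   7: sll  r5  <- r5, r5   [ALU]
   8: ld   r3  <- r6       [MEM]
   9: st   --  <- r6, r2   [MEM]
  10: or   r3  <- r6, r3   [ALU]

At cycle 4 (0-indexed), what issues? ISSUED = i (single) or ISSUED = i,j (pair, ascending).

0. sll.ALU or.ALU @i0&i1  | 2-wide
1. mul.MUL @i2  | no-port MUL/MEM
2. ld.MEM @i3  | RAW r5
3. or.ALU ld.MEM @i4&i5  | 2-wide
4. mulh.MUL sll.ALU @i6&i7  | 2-wide
5. ld.MEM @i8  | no-port MEM/MEM
6. st.MEM or.ALU @i9&i10  | 2-wide

ISSUED = 6,7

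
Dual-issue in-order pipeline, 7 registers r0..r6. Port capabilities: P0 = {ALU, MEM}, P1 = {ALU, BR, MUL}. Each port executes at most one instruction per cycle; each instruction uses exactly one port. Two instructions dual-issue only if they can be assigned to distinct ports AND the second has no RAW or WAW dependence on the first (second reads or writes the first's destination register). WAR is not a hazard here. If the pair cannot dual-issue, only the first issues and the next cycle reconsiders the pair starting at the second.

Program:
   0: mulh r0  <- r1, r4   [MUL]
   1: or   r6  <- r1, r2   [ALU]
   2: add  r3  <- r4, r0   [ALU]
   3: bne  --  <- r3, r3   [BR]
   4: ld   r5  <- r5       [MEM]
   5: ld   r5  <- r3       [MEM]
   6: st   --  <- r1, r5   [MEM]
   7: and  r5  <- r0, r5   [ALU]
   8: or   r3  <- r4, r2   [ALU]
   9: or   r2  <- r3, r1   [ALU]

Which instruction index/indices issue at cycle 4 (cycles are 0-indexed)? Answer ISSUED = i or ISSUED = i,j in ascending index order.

  cy0 -> i0+i1 (mulh;or) 2-wide
  cy1 -> i2 (add) RAW r3
  cy2 -> i3+i4 (bne;ld) 2-wide
  cy3 -> i5 (ld) no-port MEM/MEM
  cy4 -> i6+i7 (st;and) 2-wide
  cy5 -> i8 (or) RAW r3
  cy6 -> i9 (or) tail

ISSUED = 6,7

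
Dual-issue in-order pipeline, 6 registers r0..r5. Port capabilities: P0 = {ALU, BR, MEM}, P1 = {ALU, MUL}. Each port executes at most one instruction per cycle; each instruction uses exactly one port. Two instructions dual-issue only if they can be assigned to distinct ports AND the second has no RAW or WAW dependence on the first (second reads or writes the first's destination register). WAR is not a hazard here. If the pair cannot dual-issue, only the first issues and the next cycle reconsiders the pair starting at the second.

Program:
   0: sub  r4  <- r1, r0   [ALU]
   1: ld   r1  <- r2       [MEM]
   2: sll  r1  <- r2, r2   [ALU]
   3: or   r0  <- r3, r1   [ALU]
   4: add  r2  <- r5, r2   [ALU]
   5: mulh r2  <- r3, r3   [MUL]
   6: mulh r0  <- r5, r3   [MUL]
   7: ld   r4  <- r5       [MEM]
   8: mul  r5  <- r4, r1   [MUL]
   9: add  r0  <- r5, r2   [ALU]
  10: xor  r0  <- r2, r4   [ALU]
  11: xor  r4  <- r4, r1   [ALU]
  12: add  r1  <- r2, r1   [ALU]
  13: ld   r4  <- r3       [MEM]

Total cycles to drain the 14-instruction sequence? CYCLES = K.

CYCLES = 9

#0 head=0: sub.ALU ld.MEM i0,i1 2-wide
#1 head=2: sll.ALU i2 RAW r1
#2 head=3: or.ALU add.ALU i3,i4 2-wide
#3 head=5: mulh.MUL i5 no-port MUL/MUL
#4 head=6: mulh.MUL ld.MEM i6,i7 2-wide
#5 head=8: mul.MUL i8 RAW r5
#6 head=9: add.ALU i9 WAW r0
#7 head=10: xor.ALU xor.ALU i10,i11 2-wide
#8 head=12: add.ALU ld.MEM i12,i13 2-wide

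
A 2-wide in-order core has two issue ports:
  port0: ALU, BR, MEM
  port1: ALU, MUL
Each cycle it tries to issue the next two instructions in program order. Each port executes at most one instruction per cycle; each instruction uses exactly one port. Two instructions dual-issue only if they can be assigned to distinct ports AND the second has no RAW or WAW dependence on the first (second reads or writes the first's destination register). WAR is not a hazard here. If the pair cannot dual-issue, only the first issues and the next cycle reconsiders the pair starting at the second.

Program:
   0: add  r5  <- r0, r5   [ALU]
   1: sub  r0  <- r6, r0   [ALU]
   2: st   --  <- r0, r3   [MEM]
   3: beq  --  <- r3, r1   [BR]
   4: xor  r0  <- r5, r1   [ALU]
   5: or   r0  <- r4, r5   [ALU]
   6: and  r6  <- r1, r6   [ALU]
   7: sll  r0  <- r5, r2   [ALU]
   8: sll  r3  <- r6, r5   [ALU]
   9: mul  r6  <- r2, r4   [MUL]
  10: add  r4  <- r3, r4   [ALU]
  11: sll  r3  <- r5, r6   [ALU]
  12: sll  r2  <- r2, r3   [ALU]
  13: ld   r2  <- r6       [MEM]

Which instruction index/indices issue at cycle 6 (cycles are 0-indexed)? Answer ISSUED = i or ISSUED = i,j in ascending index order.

ISSUED = 11

#0 head=0: add;sub i0&i1 2-wide
#1 head=2: st i2 no-port MEM/BR
#2 head=3: beq;xor i3&i4 2-wide
#3 head=5: or;and i5&i6 2-wide
#4 head=7: sll;sll i7&i8 2-wide
#5 head=9: mul;add i9&i10 2-wide
#6 head=11: sll i11 RAW r3
#7 head=12: sll i12 WAW r2
#8 head=13: ld i13 tail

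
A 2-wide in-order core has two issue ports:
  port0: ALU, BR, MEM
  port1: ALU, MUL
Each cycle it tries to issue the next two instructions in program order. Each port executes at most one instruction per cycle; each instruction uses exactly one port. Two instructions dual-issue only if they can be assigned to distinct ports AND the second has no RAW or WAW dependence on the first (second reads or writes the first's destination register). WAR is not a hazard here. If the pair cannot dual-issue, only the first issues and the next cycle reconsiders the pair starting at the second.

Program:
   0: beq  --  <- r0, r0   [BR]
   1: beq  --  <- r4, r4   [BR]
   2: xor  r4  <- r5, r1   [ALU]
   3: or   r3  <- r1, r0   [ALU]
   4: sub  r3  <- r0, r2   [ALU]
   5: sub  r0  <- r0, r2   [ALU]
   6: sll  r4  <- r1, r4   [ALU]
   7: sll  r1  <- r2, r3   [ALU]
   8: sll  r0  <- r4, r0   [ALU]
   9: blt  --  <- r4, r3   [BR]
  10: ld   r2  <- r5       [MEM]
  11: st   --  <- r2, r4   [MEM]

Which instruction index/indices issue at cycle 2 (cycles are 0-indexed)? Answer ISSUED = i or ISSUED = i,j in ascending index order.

ISSUED = 3

t=0 i0:beq.BR ; no-port BR/BR
t=1 i1+i2:beq.BR xor.ALU ; pair
t=2 i3:or.ALU ; WAW r3
t=3 i4+i5:sub.ALU sub.ALU ; pair
t=4 i6+i7:sll.ALU sll.ALU ; pair
t=5 i8+i9:sll.ALU blt.BR ; pair
t=6 i10:ld.MEM ; no-port MEM/MEM
t=7 i11:st.MEM ; tail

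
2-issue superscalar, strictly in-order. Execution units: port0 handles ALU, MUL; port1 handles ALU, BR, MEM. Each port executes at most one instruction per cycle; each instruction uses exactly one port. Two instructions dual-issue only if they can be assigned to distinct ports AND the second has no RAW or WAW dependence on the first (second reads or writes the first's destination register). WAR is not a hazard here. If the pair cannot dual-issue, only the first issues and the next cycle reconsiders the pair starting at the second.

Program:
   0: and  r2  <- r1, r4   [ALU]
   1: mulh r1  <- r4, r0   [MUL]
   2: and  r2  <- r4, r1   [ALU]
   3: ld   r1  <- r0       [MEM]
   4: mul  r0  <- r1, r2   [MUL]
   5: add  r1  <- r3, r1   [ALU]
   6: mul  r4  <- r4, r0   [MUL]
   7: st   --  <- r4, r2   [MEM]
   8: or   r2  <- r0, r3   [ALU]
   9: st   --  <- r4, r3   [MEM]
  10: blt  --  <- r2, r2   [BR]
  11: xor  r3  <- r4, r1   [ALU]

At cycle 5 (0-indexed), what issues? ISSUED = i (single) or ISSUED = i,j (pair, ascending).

  cy0 -> i0&i1 (and.ALU+mulh.MUL) 2-wide
  cy1 -> i2&i3 (and.ALU+ld.MEM) 2-wide
  cy2 -> i4&i5 (mul.MUL+add.ALU) 2-wide
  cy3 -> i6 (mul.MUL) RAW r4
  cy4 -> i7&i8 (st.MEM+or.ALU) 2-wide
  cy5 -> i9 (st.MEM) no-port MEM/BR
  cy6 -> i10&i11 (blt.BR+xor.ALU) 2-wide

ISSUED = 9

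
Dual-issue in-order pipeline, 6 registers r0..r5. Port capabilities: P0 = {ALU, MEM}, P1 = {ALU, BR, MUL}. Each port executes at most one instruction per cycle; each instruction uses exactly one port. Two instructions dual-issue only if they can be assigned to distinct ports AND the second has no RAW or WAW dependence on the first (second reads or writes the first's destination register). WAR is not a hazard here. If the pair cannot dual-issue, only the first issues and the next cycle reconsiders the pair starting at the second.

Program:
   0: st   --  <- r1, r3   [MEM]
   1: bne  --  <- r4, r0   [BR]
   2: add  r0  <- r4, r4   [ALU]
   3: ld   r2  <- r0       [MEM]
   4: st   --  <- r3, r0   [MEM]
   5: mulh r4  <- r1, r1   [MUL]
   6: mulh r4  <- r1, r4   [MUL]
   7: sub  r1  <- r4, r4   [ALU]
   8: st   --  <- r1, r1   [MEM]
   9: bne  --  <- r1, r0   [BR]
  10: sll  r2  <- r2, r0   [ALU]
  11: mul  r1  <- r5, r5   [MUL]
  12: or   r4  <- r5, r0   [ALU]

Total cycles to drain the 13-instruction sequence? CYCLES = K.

CYCLES = 9

c0: i0+i1 st/bne  dual
c1: i2 add  RAW r0
c2: i3 ld  no-port MEM/MEM
c3: i4+i5 st/mulh  dual
c4: i6 mulh  RAW r4
c5: i7 sub  RAW r1
c6: i8+i9 st/bne  dual
c7: i10+i11 sll/mul  dual
c8: i12 or  tail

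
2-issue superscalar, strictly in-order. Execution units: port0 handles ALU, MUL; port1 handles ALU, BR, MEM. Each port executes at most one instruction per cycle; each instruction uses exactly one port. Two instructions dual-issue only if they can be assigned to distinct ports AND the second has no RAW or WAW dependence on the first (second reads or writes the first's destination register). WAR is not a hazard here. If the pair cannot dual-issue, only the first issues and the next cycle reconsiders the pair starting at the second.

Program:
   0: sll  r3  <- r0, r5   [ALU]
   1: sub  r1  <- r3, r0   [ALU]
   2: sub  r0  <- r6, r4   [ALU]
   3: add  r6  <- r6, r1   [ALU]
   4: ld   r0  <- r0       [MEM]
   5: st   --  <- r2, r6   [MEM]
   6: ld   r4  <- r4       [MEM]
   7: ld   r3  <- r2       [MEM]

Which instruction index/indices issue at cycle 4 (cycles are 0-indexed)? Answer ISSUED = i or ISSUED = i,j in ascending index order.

ISSUED = 6

t=0 i0:sll ; RAW r3
t=1 i1+i2:sub/sub ; pair
t=2 i3+i4:add/ld ; pair
t=3 i5:st ; no-port MEM/MEM
t=4 i6:ld ; no-port MEM/MEM
t=5 i7:ld ; tail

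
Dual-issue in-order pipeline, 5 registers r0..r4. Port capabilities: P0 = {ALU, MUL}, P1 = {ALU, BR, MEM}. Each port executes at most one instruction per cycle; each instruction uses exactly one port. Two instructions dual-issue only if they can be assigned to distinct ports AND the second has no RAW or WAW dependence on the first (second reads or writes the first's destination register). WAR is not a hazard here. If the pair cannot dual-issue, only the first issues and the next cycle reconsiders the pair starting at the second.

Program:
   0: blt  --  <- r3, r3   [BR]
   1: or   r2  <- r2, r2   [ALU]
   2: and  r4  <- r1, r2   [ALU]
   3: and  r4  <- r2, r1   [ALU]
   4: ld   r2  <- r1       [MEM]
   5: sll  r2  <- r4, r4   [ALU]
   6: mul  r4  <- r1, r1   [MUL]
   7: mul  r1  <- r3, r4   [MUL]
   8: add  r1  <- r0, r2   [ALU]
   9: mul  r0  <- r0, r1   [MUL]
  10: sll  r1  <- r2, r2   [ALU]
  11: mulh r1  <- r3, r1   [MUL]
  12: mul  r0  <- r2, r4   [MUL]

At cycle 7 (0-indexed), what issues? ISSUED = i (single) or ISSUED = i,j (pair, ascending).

0. blt.BR;or.ALU @i0&i1  | 2-wide
1. and.ALU @i2  | WAW r4
2. and.ALU;ld.MEM @i3&i4  | 2-wide
3. sll.ALU;mul.MUL @i5&i6  | 2-wide
4. mul.MUL @i7  | WAW r1
5. add.ALU @i8  | RAW r1
6. mul.MUL;sll.ALU @i9&i10  | 2-wide
7. mulh.MUL @i11  | no-port MUL/MUL
8. mul.MUL @i12  | tail

ISSUED = 11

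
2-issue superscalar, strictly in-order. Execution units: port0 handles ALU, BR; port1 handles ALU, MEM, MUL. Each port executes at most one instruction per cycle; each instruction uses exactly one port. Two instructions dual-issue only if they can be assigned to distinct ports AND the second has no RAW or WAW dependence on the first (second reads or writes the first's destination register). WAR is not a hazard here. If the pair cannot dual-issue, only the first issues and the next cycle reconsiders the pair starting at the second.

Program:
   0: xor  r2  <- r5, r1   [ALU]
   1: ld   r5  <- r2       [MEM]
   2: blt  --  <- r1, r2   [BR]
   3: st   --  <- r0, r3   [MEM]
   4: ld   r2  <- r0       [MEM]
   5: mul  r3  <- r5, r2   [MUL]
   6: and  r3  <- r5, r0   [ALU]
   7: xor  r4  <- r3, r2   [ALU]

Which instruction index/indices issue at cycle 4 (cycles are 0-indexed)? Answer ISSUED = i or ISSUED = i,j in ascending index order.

ISSUED = 5

[0] i0  xor.ALU  -- RAW r2
[1] i1,i2  ld.MEM+blt.BR  -- dual
[2] i3  st.MEM  -- no-port MEM/MEM
[3] i4  ld.MEM  -- no-port MEM/MUL
[4] i5  mul.MUL  -- WAW r3
[5] i6  and.ALU  -- RAW r3
[6] i7  xor.ALU  -- tail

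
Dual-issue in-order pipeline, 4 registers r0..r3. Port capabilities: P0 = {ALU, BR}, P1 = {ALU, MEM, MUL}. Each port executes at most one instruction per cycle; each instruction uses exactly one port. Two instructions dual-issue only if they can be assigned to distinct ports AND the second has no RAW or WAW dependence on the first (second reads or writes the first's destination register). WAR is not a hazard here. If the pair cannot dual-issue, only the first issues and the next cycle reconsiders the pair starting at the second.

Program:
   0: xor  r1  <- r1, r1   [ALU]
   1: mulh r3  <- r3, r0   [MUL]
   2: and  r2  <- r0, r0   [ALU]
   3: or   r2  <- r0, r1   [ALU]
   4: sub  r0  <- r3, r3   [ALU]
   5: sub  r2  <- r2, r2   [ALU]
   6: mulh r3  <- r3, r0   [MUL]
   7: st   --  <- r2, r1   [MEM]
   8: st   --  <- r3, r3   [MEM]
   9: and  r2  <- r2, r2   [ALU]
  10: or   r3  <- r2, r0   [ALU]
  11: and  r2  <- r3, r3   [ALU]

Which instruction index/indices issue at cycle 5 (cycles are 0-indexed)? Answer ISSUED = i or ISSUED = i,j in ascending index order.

t=0 i0+i1:xor.ALU;mulh.MUL ; dual
t=1 i2:and.ALU ; WAW r2
t=2 i3+i4:or.ALU;sub.ALU ; dual
t=3 i5+i6:sub.ALU;mulh.MUL ; dual
t=4 i7:st.MEM ; no-port MEM/MEM
t=5 i8+i9:st.MEM;and.ALU ; dual
t=6 i10:or.ALU ; RAW r3
t=7 i11:and.ALU ; tail

ISSUED = 8,9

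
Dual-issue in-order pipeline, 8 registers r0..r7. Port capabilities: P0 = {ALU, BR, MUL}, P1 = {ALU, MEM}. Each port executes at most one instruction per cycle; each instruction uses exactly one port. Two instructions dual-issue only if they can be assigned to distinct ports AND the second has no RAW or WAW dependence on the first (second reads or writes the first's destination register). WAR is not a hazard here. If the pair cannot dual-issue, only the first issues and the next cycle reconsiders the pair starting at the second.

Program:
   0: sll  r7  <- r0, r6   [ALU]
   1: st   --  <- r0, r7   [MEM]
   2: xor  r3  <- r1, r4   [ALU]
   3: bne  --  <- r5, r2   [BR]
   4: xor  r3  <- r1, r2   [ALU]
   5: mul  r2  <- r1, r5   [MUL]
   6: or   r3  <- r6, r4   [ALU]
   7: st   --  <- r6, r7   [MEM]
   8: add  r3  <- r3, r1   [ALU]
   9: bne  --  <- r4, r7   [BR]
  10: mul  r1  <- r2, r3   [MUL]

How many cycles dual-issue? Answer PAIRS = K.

PAIRS = 4

  cy0 -> i0 (sll.ALU) RAW r7
  cy1 -> i1,i2 (st.MEM xor.ALU) pair
  cy2 -> i3,i4 (bne.BR xor.ALU) pair
  cy3 -> i5,i6 (mul.MUL or.ALU) pair
  cy4 -> i7,i8 (st.MEM add.ALU) pair
  cy5 -> i9 (bne.BR) no-port BR/MUL
  cy6 -> i10 (mul.MUL) tail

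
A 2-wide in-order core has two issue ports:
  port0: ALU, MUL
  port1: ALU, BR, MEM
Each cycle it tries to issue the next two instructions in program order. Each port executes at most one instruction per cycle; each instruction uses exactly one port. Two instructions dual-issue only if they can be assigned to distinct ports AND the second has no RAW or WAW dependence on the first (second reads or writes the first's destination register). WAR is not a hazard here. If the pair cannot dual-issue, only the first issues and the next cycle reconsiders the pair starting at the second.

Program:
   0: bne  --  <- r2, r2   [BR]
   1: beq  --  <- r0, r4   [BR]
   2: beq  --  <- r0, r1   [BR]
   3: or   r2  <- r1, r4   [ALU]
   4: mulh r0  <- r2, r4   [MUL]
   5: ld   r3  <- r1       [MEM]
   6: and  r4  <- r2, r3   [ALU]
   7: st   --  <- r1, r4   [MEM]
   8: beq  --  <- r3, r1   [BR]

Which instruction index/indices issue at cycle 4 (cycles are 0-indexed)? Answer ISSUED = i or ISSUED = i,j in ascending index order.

[0] i0  bne  -- no-port BR/BR
[1] i1  beq  -- no-port BR/BR
[2] i2/i3  beq/or  -- 2-wide
[3] i4/i5  mulh/ld  -- 2-wide
[4] i6  and  -- RAW r4
[5] i7  st  -- no-port MEM/BR
[6] i8  beq  -- tail

ISSUED = 6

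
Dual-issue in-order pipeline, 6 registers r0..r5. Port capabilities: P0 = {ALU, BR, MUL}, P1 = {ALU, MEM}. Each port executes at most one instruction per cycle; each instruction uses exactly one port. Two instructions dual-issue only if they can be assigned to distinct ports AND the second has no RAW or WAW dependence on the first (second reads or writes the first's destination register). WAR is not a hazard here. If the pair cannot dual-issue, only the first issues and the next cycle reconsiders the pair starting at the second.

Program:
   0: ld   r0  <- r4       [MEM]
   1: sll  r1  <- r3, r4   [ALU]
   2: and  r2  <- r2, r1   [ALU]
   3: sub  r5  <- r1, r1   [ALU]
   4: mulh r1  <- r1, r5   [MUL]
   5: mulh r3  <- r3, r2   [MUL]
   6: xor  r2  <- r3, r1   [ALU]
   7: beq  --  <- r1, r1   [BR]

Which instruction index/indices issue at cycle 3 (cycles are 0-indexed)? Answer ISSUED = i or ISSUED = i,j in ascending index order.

ISSUED = 5

c0: i0&i1 ld/sll  dual
c1: i2&i3 and/sub  dual
c2: i4 mulh  no-port MUL/MUL
c3: i5 mulh  RAW r3
c4: i6&i7 xor/beq  dual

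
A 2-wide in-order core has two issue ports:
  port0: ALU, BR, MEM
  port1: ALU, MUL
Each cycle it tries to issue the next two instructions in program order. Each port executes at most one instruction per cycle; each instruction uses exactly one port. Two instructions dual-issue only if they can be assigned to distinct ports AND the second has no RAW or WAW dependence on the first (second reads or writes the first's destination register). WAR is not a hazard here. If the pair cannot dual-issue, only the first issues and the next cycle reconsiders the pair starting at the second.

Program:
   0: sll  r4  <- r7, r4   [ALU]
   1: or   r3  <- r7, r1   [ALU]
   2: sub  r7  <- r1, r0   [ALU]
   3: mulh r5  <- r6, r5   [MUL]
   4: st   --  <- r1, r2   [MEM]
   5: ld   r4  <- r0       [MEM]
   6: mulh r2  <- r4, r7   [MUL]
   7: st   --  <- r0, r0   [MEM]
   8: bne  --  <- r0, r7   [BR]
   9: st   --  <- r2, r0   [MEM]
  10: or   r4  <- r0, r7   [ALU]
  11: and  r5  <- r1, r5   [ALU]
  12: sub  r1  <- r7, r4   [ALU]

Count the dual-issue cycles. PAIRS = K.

PAIRS = 5

  cy0 -> i0,i1 (sll.ALU+or.ALU) pair
  cy1 -> i2,i3 (sub.ALU+mulh.MUL) pair
  cy2 -> i4 (st.MEM) no-port MEM/MEM
  cy3 -> i5 (ld.MEM) RAW r4
  cy4 -> i6,i7 (mulh.MUL+st.MEM) pair
  cy5 -> i8 (bne.BR) no-port BR/MEM
  cy6 -> i9,i10 (st.MEM+or.ALU) pair
  cy7 -> i11,i12 (and.ALU+sub.ALU) pair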